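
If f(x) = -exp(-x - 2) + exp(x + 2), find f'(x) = (exp(2*x + 4) + 1)*exp(-x - 2)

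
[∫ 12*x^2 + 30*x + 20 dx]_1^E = -33 + (-1 + 4*E)*(2 + (2 + E)^2)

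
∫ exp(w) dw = exp(w) + C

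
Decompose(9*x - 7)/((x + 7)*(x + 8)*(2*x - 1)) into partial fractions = -2/(51*(2*x - 1)) - 79/(17*(x + 8)) + 14/(3*(x + 7))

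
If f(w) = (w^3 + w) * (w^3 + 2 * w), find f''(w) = 30*w^4 + 36*w^2 + 4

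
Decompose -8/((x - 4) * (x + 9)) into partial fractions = 8/(13*(x + 9)) - 8/(13*(x - 4))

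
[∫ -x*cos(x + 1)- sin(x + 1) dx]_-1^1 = -sin(2)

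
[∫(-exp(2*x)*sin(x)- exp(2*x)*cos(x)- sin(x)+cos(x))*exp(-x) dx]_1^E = (-exp(E) + exp(-E))*sin(E) + (E - exp(-1))*sin(1)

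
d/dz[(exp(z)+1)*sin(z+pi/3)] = sqrt(2)*exp(z)*cos(z + pi/12) + cos(z + pi/3)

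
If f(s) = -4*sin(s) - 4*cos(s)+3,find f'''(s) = -4*sin(s) + 4*cos(s)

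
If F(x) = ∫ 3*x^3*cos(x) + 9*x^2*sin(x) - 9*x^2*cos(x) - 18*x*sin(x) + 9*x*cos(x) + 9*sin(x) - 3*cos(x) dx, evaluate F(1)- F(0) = 0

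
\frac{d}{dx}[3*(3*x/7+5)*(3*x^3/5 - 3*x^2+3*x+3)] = 108*x^3/35 + 108*x^2/7 - 576*x/7 + 342/7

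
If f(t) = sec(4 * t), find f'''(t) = 384*tan(4*t)^3*sec(4*t) + 320*tan(4*t)*sec(4*t)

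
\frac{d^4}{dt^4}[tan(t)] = 24*tan(t)^5 + 40*tan(t)^3 + 16*tan(t)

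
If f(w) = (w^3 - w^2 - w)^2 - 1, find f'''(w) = 120*w^3 - 120*w^2 - 24*w + 12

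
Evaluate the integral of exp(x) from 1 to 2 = -E + exp(2)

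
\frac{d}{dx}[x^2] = 2*x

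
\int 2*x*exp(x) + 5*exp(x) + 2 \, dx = (2*x + 3)*(exp(x) + 1) + C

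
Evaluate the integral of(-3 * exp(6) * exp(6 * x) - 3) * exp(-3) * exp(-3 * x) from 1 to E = -exp(3 + 3*E) - exp(-6) + exp(-3*E - 3) + exp(6)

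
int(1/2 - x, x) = -x^2/2 + x/2 + C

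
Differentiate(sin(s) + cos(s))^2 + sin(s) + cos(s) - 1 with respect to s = 2*cos(2*s) + sqrt(2)*cos(s + pi/4)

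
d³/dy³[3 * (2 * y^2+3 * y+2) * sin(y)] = -6*y^2*cos(y) - 36*y*sin(y) - 9*y*cos(y) - 27*sin(y) + 30*cos(y)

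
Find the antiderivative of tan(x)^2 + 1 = tan(x) + C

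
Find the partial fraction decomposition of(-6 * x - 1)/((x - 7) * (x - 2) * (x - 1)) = -7/(6*(x - 1)) + 13/(5*(x - 2)) - 43/(30*(x - 7))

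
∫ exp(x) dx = exp(x) + C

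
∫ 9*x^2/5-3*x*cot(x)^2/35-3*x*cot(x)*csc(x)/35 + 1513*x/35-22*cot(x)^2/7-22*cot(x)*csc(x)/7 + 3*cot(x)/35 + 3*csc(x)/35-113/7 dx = (3*x + 110)*(7*x^2 - 4*x + cot(x) + csc(x) - 5)/35 + C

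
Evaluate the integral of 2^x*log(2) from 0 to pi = -1 + 2^pi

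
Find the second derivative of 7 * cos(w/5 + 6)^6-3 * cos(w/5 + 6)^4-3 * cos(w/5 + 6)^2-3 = 42*sin(w/5 + 6)^2*cos(w/5 + 6)^4/5 - 36*sin(w/5 + 6)^2*cos(w/5 + 6)^2/25 - 6*sin(w/5 + 6)^2/25 - 42*cos(w/5 + 6)^6/25 + 12*cos(w/5 + 6)^4/25 + 6*cos(w/5 + 6)^2/25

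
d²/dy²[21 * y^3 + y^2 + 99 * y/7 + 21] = 126*y + 2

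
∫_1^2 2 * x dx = 3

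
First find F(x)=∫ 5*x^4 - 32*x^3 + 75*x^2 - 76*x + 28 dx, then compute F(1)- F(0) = 8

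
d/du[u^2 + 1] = 2*u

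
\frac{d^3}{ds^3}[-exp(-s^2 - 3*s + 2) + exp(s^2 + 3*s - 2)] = (8*s^3*exp(2*s^2 + 6*s - 4) + 8*s^3 + 36*s^2*exp(2*s^2 + 6*s - 4) + 36*s^2 + 66*s*exp(2*s^2 + 6*s - 4) + 42*s + 45*exp(2*s^2 + 6*s - 4) + 9)*exp(-s^2 - 3*s + 2)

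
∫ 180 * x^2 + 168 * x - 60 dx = 60*x^3 + 84*x^2 - 60*x + C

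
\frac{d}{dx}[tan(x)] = cos(x)^(-2)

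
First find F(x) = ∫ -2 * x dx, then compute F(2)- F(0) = -4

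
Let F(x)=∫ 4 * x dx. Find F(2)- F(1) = 6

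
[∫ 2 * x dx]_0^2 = 4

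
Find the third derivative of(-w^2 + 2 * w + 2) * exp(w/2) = -w^2*exp(w/2)/8 - 5*w*exp(w/2)/4 - 5*exp(w/2)/4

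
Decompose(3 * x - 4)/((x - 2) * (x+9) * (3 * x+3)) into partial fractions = -31/(264*(x + 9)) + 7/(72*(x + 1)) + 2/(99*(x - 2))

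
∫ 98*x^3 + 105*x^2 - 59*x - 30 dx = 49*x^4/2 + 35*x^3 - 59*x^2/2 - 30*x + C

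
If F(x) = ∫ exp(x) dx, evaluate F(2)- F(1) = -E + exp(2)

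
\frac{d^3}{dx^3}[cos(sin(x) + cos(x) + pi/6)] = 2*(-sqrt(2)*sin(x)*sin(sqrt(2)*sin(x + pi/4) + pi/6)*cos(x) + 3*sin(x + pi/4)*cos(sqrt(2)*sin(x + pi/4) + pi/6) + sqrt(2)*sin(sqrt(2)*sin(x + pi/4) + pi/6))*cos(x + pi/4)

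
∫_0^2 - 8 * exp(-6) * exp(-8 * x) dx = -exp(-6) + exp(-22)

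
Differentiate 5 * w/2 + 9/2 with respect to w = 5/2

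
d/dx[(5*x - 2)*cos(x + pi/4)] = -5*x*sin(x + pi/4) + 2*sin(x + pi/4) + 5*cos(x + pi/4)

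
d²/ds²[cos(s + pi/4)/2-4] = -cos(s + pi/4)/2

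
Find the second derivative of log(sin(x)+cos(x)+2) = (-2*sqrt(2)*sin(x + pi/4) - 2)/(sin(2*x) + 4*sqrt(2)*sin(x + pi/4) + 5)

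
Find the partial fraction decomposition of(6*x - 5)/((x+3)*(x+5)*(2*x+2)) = -35/(16*(x + 5)) + 23/(8*(x + 3)) - 11/(16*(x + 1))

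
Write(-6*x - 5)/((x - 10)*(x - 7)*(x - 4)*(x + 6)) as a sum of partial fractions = -31/(2080*(x + 6)) - 29/(180*(x - 4)) + 47/(117*(x - 7)) - 65/(288*(x - 10))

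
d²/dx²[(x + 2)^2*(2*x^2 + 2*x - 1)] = 24*x^2 + 60*x + 30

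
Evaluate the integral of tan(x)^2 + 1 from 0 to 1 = tan(1)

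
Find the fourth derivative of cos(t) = cos(t)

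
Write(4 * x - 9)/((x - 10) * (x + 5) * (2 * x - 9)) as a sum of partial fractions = -36/(209*(2*x - 9)) - 29/(285*(x + 5)) + 31/(165*(x - 10))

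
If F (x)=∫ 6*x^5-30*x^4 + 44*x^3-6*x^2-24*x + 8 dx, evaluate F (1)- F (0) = 0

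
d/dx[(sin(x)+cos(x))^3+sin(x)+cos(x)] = sqrt(2)*(3*sin(3*x + pi/4) + 5*cos(x + pi/4))/2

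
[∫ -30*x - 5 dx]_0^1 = -20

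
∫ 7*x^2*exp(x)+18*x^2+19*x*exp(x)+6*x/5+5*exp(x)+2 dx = x*(30*x^2 + 3*x + (35*x + 25)*exp(x) + 10)/5 + C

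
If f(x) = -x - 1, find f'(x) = -1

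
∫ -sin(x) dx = cos(x) + C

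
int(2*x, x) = x^2 + C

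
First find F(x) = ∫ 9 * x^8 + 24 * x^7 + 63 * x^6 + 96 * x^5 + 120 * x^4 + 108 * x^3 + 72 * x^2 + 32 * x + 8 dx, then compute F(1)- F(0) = 128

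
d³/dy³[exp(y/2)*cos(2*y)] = (52*sin(2*y) - 47*cos(2*y))*exp(y/2)/8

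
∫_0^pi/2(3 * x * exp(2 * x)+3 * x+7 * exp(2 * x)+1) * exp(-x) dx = (4 + 3*pi/2)*(-exp(-pi/2) + exp(pi/2))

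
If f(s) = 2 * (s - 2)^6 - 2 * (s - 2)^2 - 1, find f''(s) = 60*s^4 - 480*s^3 + 1440*s^2 - 1920*s + 956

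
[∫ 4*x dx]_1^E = -2 + 2*exp(2)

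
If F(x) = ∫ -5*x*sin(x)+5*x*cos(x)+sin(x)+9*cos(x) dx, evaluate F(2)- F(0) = 14*cos(2) - 4 + 14*sin(2)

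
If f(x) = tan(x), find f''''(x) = 24*tan(x)^5 + 40*tan(x)^3 + 16*tan(x)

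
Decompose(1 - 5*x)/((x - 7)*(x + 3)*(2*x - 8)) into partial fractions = 4/(35*(x + 3)) + 19/(42*(x - 4)) - 17/(30*(x - 7))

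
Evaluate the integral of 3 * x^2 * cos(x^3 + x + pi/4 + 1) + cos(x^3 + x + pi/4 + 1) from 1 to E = sin(pi/4 + 1 + E + exp(3)) - sin(pi/4 + 3)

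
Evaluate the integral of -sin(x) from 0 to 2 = -1 + cos(2)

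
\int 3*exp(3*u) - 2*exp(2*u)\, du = (exp(u) - 1)*exp(2*u) + C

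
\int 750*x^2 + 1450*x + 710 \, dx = 250*x^3 + 725*x^2 + 710*x + C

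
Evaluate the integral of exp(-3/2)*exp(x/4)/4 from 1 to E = -exp(-5/4) + exp(-3/2 + E/4)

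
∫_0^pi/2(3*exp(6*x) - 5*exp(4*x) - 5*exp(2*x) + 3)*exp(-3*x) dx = -2*exp(pi/2) + 2*exp(-pi/2) + (-exp(-pi/2) + exp(pi/2))^3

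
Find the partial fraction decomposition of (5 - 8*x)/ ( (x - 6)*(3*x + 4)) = -47/(22*(3*x + 4)) - 43/(22*(x - 6))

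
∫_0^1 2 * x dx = 1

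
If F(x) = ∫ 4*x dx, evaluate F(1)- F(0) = 2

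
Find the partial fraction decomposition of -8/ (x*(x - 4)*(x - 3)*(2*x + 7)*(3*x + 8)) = 81/(1700*(3*x + 8)) - 128/(6825*(2*x + 7)) + 8/(663*(x - 3)) - 1/(150*(x - 4)) - 1/(84*x)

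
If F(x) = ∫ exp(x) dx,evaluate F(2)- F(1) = -E + exp(2)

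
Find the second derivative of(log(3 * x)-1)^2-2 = (-2*log(x) - 2*log(3) + 4)/x^2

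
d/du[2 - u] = -1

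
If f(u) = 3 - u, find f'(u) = -1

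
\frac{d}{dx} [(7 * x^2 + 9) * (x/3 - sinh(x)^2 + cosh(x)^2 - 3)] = 7*x^2 - 28*x + 3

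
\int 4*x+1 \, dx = 2*x^2 + x + C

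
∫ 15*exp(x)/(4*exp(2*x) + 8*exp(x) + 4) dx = 3*(-2*exp(x) - 7)/(4*(exp(x) + 1)) + C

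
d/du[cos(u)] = -sin(u)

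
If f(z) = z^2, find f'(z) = 2*z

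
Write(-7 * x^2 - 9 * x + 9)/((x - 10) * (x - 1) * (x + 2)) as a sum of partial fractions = -1/(36*(x + 2)) + 7/(27*(x - 1)) - 781/(108*(x - 10))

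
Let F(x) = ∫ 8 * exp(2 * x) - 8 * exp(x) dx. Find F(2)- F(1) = -(-2 + 2*E)^2 + (-2 + 2*exp(2))^2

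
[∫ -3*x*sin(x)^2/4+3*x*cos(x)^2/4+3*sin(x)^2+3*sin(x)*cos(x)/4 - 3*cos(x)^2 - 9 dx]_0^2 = -18 - 3*sin(4)/4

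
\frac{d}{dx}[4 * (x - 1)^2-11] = 8*x - 8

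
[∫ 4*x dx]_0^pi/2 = pi^2/2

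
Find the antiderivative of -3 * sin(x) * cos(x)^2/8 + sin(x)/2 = (cos(x)^2 - 4)*cos(x)/8 + C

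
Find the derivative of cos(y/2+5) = -sin(y/2 + 5)/2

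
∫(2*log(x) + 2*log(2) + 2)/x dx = (log(2*x) + 1)^2 + C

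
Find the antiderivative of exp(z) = exp(z) + C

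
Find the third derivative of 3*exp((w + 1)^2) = 24*w^3*exp(w^2 + 2*w + 1) + 72*w^2*exp(w^2 + 2*w + 1) + 108*w*exp(w^2 + 2*w + 1) + 60*exp(w^2 + 2*w + 1)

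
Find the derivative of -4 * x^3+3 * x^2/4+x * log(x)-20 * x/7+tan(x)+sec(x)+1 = -12*x^2 + 3*x/2 + log(x) + tan(x)^2 + tan(x)*sec(x) - 6/7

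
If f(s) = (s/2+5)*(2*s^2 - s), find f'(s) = 3*s^2 + 19*s - 5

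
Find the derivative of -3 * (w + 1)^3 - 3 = -9*w^2 - 18*w - 9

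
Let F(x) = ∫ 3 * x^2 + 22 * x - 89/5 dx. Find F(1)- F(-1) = -168/5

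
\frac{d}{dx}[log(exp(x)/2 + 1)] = exp(x)/(exp(x) + 2)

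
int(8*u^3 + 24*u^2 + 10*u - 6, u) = 2*u^4 + 8*u^3 + 5*u^2 - 6*u + C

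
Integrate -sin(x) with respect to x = cos(x) + C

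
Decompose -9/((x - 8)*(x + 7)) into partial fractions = 3/(5*(x + 7)) - 3/(5*(x - 8))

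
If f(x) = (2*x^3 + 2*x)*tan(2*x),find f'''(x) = 96*x^3*tan(2*x)^4 + 128*x^3*tan(2*x)^2 + 32*x^3 + 144*x^2*tan(2*x)^3 + 144*x^2*tan(2*x) + 96*x*tan(2*x)^4 + 200*x*tan(2*x)^2 + 104*x + 48*tan(2*x)^3 + 60*tan(2*x)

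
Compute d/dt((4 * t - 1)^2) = 32*t - 8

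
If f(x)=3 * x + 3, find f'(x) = 3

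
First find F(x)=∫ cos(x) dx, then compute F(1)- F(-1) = 2*sin(1)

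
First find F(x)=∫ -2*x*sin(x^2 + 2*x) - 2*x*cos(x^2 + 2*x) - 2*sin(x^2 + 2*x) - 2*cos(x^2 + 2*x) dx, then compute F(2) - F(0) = -1 - sin(8) + cos(8)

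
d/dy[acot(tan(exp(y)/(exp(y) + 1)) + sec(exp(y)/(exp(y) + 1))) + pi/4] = -exp(y)/(2*(exp(y) + 1)^2)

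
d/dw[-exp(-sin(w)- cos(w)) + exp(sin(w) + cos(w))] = sqrt(2)*(exp(2*sin(w))*exp(2*cos(w)) + 1)*exp(-sqrt(2)*sin(w + pi/4))*cos(w + pi/4)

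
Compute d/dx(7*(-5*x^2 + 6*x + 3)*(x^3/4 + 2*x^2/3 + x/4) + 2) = -175*x^4/4 - 154*x^3/3 + 147*x^2/2 + 49*x + 21/4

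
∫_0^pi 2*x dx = pi^2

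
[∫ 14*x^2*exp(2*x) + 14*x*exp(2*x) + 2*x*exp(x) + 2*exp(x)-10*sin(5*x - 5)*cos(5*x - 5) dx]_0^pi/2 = -cos(10) + pi*exp(pi/2) + 7*pi^2*exp(pi)/4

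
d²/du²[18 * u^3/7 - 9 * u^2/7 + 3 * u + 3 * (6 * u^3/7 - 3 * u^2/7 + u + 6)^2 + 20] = 3240*u^4/49 - 2160*u^3/49 + 3348*u^2/49 + 1296*u/7 - 192/7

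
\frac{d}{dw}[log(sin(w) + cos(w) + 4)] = (-sin(w) + cos(w))/(sin(w) + cos(w) + 4)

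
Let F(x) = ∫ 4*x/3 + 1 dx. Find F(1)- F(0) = 5/3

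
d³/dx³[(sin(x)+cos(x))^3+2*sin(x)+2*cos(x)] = -sqrt(2)*(27*sin(3*x + pi/4) + 7*cos(x + pi/4))/2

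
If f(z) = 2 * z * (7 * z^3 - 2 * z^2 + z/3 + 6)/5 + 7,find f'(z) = 56*z^3/5 - 12*z^2/5 + 4*z/15 + 12/5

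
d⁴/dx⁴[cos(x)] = cos(x)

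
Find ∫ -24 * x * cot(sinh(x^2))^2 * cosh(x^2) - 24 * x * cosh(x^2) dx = 12*cot(sinh(x^2)) + C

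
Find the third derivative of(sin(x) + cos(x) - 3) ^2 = -8*cos(2*x) + 6*sqrt(2)*cos(x + pi/4)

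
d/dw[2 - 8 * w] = -8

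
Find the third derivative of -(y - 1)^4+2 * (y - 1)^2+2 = 24 - 24*y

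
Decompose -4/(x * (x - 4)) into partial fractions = -1/(x - 4) + 1/x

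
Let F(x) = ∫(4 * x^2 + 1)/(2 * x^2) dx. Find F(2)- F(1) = 9/4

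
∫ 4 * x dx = 2*x^2 + C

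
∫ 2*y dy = y^2 + C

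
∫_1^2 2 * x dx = 3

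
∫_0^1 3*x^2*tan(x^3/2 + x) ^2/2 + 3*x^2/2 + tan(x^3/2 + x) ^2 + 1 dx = tan(3/2)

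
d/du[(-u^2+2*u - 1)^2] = 4*u^3 - 12*u^2 + 12*u - 4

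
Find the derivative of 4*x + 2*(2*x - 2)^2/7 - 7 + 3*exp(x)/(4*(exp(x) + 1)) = (64*x*exp(2*x) + 128*x*exp(x) + 64*x + 48*exp(2*x) + 117*exp(x) + 48)/(28*exp(2*x) + 56*exp(x) + 28)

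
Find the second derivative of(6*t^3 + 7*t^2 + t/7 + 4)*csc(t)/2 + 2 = (-3*t^3 + 6*t^3/sin(t)^2 - 7*t^2/2 - 18*t^2*cos(t)/sin(t) + 7*t^2/sin(t)^2 + 251*t/14 - 14*t*cos(t)/sin(t) + t/(7*sin(t)^2) + 5 - cos(t)/(7*sin(t)) + 4/sin(t)^2)/sin(t)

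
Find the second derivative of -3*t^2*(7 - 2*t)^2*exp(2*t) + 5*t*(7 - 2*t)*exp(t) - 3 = -48*t^4*exp(2*t) + 144*t^3*exp(2*t) + 276*t^2*exp(2*t) - 10*t^2*exp(t) - 672*t*exp(2*t) - 5*t*exp(t) - 294*exp(2*t) + 50*exp(t)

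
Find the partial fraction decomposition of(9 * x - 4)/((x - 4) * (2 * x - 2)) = -5/(6*(x - 1)) + 16/(3*(x - 4))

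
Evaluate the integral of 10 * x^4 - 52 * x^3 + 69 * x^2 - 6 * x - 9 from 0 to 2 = 10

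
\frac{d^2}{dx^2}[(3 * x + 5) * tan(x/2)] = (3*x*sin(x/2)/(2*cos(x/2)) + 5*sin(x/2)/(2*cos(x/2)) + 3)/cos(x/2)^2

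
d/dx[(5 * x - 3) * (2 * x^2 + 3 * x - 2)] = 30*x^2 + 18*x - 19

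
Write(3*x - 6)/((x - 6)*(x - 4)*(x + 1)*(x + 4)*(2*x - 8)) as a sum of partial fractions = -3/(640*(x + 4)) + 3/(350*(x + 1)) - 81/(3200*(x - 4)) - 3/(80*(x - 4)^2) + 3/(140*(x - 6))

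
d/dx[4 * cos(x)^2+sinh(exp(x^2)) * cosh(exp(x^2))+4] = 4*x*exp(x^2)*sinh(exp(x^2))^2 + 2*x*exp(x^2) - 4*sin(2*x)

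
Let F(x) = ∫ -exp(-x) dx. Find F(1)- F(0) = -1 + exp(-1)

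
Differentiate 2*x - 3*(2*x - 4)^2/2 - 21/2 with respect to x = 26 - 12*x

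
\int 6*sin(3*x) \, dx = -2*cos(3*x) + C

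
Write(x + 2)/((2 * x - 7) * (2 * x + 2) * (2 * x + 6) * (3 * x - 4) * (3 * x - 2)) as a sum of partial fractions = 9/(935*(3*x - 2)) - 45/(4732*(3*x - 4)) + 22/(25857*(2*x - 7)) - 1/(14872*(x + 3)) - 1/(2520*(x + 1))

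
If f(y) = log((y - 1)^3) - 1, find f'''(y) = 6/(y^3 - 3*y^2 + 3*y - 1)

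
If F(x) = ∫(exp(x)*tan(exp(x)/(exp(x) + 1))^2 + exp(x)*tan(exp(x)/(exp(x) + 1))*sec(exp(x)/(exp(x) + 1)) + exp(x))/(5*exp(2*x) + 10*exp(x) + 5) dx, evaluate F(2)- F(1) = -sec(E/(1 + E))/5 - tan(E/(1 + E))/5 + tan(exp(2)/(1 + exp(2)))/5 + sec(exp(2)/(1 + exp(2)))/5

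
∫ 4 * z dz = 2*z^2 + C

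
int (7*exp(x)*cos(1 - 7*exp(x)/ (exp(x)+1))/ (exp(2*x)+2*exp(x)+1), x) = sin((6*exp(x) - 1)/(exp(x) + 1)) + C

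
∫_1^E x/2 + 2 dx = -25/4 + (E/2 + 2)^2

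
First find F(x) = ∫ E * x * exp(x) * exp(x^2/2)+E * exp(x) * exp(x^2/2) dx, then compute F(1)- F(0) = -E + exp(5/2)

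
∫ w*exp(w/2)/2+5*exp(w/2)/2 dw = (w + 3)*exp(w/2) + C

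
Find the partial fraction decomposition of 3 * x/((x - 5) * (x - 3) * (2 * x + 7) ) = -42/(221*(2*x + 7)) - 9/(26*(x - 3)) + 15/(34*(x - 5))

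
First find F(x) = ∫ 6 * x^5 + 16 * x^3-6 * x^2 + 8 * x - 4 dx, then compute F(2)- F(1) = 117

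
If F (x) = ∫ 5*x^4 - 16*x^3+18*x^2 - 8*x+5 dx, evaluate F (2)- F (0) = 10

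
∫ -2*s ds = -s^2 + C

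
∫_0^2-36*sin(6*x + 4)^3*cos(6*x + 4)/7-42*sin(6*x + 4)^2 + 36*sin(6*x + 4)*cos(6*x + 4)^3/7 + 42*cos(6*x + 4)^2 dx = -7*sin(8)/2 + 3*cos(16)/56 - 3*cos(64)/56 + 7*sin(32)/2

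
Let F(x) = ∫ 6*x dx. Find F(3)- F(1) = 24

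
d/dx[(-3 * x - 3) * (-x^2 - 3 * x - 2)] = 9*x^2 + 24*x + 15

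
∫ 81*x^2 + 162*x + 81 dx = 27*x^3 + 81*x^2 + 81*x + C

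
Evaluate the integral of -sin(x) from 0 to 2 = -1 + cos(2)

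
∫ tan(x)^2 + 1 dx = tan(x) + C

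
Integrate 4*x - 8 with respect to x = 2*x^2 - 8*x + C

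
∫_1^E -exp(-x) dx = -exp(-1) + exp(-E)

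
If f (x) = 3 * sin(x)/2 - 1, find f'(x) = 3*cos(x)/2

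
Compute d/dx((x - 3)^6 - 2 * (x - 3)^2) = 6*x^5 - 90*x^4 + 540*x^3 - 1620*x^2 + 2426*x - 1446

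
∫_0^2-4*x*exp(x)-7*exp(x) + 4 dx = 11 - 11*exp(2)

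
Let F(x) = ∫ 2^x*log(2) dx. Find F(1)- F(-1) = 3/2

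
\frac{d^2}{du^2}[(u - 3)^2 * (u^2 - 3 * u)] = 12*u^2 - 54*u + 54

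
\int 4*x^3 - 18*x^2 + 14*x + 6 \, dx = x^4 - 6*x^3 + 7*x^2 + 6*x + C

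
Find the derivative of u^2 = 2*u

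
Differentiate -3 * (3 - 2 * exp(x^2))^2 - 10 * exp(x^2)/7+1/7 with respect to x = -48*x*exp(2*x^2) + 484*x*exp(x^2)/7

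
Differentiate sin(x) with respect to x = cos(x)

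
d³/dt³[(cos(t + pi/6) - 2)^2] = -4*sin(t + pi/6) + 4*sin(2*t + pi/3)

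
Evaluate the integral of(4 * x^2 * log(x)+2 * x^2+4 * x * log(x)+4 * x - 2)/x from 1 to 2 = 14*log(2)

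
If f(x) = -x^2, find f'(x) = -2*x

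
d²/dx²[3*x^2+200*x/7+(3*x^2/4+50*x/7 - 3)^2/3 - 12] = 9*x^2/4 + 150*x/7 + 5441/147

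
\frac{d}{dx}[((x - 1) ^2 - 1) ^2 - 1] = 4*x^3 - 12*x^2 + 8*x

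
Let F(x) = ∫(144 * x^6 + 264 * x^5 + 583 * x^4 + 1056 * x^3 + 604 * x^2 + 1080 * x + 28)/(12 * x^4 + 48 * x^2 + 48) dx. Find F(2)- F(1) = 247/4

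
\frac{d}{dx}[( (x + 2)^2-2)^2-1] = 4*x^3 + 24*x^2 + 40*x + 16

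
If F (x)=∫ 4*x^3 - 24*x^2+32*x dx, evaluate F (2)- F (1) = 7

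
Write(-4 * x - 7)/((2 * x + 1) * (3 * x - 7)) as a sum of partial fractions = -49/(17*(3*x - 7)) + 10/(17*(2*x + 1))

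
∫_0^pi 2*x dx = pi^2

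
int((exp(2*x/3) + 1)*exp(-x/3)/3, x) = 2*sinh(x/3) + C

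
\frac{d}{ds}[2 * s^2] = 4*s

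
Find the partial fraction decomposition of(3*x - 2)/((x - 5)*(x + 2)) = 8/(7*(x + 2)) + 13/(7*(x - 5))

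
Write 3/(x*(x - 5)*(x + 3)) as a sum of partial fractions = 1/(8*(x + 3)) + 3/(40*(x - 5)) - 1/(5*x)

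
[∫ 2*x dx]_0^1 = 1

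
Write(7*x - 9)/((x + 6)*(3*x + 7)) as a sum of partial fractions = -76/(11*(3*x + 7)) + 51/(11*(x + 6))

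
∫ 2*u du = u^2 + C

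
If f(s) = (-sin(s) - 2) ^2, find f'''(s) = -4*(2*sin(s) + 1)*cos(s)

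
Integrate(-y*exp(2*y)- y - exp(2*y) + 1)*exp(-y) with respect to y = -y*exp(y) + y*exp(-y) + C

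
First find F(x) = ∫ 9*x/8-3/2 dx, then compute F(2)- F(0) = -3/4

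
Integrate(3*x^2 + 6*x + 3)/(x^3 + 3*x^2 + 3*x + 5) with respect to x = log((x + 1)^3 + 4) + C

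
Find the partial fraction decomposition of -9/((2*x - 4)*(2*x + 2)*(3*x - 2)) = 81/(80*(3*x - 2)) - 3/(20*(x + 1)) - 3/(16*(x - 2))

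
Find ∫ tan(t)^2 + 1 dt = tan(t) + C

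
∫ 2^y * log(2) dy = 2^y + C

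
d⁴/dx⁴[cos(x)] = cos(x)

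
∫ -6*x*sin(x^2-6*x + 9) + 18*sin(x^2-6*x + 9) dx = 3*cos((x - 3)^2) + C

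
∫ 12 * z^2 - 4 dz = 4*z^3 - 4*z + C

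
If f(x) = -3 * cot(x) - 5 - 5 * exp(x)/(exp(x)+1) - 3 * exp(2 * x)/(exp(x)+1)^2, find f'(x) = (3*exp(3*x)/sin(x)^2 - 11*exp(2*x) + 9*exp(2*x)/sin(x)^2 - 5*exp(x) + 9*exp(x)/sin(x)^2 + 3/sin(x)^2)/(exp(3*x) + 3*exp(2*x) + 3*exp(x) + 1)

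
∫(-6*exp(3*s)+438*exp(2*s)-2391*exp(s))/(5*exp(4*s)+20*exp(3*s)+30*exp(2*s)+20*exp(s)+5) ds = 3*(2*exp(2*s) - 71*exp(s) + 242)/(5*(exp(3*s) + 3*exp(2*s) + 3*exp(s) + 1)) + C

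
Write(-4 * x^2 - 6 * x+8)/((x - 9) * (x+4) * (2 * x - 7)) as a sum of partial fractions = 248/(165*(2*x - 7)) - 32/(195*(x + 4)) - 370/(143*(x - 9))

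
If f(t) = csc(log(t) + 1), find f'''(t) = (-15*sin(log(t) + 1) - 3*sin(3*log(t) + 3) - 25*cos(log(t) + 1) + cos(3*log(t) + 3))/(t^3*(1 - cos(2*log(t) + 2))^2)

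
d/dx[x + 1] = 1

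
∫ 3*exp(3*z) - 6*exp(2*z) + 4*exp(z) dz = (exp(z) - 1)^3 + exp(z) + C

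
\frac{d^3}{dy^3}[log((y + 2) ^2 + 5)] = (4*y^3 + 24*y^2 - 12*y - 88)/(y^6 + 12*y^5 + 75*y^4 + 280*y^3 + 675*y^2 + 972*y + 729)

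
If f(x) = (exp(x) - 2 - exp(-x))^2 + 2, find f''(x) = (4*exp(4*x) - 4*exp(3*x) + 4*exp(x) + 4)*exp(-2*x)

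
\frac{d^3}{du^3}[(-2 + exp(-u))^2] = (4*exp(u) - 8)*exp(-2*u)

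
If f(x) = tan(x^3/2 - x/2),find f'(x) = 3*x^2*tan(x^3/2 - x/2)^2/2 + 3*x^2/2 - tan(x^3/2 - x/2)^2/2 - 1/2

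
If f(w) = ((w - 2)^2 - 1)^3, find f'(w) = 6*w^5 - 60*w^4 + 228*w^3 - 408*w^2 + 342*w - 108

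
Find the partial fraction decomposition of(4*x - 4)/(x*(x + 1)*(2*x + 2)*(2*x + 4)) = 3/(2*(x + 2)) - 1/(x + 1) + 2/(x + 1)^2 - 1/(2*x)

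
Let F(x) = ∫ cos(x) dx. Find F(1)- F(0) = sin(1)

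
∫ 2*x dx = x^2 + C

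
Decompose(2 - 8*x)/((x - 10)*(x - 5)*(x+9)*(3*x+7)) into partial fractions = 279/(8140*(3*x + 7)) - 37/(2660*(x + 9)) + 19/(770*(x - 5)) - 78/(3515*(x - 10))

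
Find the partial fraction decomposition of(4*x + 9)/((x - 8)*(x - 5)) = -29/(3*(x - 5)) + 41/(3*(x - 8))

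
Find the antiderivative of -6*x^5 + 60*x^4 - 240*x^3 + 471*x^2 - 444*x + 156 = -x^6 + 12*x^5 - 60*x^4 + 157*x^3 - 222*x^2 + 156*x + C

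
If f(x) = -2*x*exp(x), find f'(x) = -2*x*exp(x) - 2*exp(x)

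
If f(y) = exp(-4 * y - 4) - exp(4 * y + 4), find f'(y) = (-4*exp(8*y + 8) - 4)*exp(-4*y - 4)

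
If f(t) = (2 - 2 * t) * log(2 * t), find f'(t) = (-2*t*log(t) - 2*t - 2*t*log(2) + 2)/t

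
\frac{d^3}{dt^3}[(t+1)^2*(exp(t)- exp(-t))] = (t^2*exp(2*t) + t^2 + 8*t*exp(2*t) - 4*t + 13*exp(2*t) + 1)*exp(-t)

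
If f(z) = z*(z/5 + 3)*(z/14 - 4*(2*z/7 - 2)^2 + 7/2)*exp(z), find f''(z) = -16*z^4*exp(z)/245 - 281*z^3*exp(z)/490 + 2533*z^2*exp(z)/245 + 775*z*exp(z)/98 - 365*exp(z)/7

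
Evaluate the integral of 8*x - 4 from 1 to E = -1 + (1 - 2*E)^2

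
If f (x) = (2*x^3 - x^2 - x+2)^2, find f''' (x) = 480*x^3 - 240*x^2 - 72*x + 60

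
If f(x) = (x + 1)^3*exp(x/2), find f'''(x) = x^3*exp(x/2)/8 + 21*x^2*exp(x/2)/8 + 111*x*exp(x/2)/8 + 139*exp(x/2)/8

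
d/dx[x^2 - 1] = 2*x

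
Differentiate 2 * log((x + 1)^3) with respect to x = 6/(x + 1)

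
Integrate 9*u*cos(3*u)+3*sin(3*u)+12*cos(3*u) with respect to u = (3*u + 4)*sin(3*u) + C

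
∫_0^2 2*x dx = 4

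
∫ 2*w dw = w^2 + C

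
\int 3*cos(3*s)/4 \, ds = sin(3*s)/4 + C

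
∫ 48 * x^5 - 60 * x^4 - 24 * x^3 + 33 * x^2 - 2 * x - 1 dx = 8*x^6 - 12*x^5 - 6*x^4 + 11*x^3 - x^2 - x + C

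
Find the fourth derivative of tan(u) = 24*tan(u)^5 + 40*tan(u)^3 + 16*tan(u)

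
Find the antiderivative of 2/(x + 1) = 2*log(x + 1) + C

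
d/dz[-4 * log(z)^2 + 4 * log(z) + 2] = (4 - 8*log(z))/z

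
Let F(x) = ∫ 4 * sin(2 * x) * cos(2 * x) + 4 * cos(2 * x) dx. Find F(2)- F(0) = -1 + (sin(4) + 1)^2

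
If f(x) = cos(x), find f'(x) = -sin(x)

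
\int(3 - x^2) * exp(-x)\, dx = ((x + 1)^2 - 2)*exp(-x) + C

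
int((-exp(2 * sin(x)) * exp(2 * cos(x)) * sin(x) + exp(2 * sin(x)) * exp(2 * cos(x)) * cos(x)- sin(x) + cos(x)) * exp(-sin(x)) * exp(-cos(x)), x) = 2*sinh(sqrt(2)*sin(x + pi/4)) + C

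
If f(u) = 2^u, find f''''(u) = 2^u*log(2)^4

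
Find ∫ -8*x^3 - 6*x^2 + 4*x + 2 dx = -2*x^4 - 2*x^3 + 2*x^2 + 2*x + C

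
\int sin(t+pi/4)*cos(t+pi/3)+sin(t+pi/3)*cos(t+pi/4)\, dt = sin(t + pi/4)*sin(t + pi/3) + C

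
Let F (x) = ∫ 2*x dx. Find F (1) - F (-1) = 0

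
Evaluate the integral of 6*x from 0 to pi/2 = 3*pi^2/4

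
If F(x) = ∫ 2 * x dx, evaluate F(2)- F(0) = 4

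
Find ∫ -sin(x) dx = cos(x) + C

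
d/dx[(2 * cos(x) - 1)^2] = 4*sin(x) - 4*sin(2*x)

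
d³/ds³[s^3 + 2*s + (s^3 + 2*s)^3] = 504*s^6 + 1260*s^4 + 720*s^2 + 54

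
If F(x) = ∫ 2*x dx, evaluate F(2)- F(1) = 3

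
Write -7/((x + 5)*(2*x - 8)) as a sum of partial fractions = 7/(18*(x + 5)) - 7/(18*(x - 4))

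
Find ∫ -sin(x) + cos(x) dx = sin(x) + cos(x) + C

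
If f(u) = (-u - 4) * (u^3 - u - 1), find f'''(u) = -24*u - 24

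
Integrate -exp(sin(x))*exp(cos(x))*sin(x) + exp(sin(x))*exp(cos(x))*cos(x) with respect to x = exp(sqrt(2)*sin(x + pi/4)) + C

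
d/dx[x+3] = 1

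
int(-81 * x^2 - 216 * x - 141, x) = -27*x^3 - 108*x^2 - 141*x + C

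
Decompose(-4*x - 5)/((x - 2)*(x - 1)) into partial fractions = 9/(x - 1) - 13/(x - 2)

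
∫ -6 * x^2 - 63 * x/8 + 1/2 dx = -2*x^3 - 63*x^2/16 + x/2 + C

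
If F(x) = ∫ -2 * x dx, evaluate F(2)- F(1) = -3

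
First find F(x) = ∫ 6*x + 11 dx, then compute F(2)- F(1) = 20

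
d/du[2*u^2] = 4*u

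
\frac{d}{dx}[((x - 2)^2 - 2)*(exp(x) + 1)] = x^2*exp(x) - 2*x*exp(x) + 2*x - 2*exp(x) - 4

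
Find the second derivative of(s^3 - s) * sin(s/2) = -s^3*sin(s/2)/4 + 3*s^2*cos(s/2) + 25*s*sin(s/2)/4 - cos(s/2)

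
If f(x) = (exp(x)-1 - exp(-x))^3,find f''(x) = (9*exp(6*x) - 12*exp(5*x) - 12*exp(x) - 9)*exp(-3*x)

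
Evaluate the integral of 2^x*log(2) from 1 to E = -2 + 2^E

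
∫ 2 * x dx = x^2 + C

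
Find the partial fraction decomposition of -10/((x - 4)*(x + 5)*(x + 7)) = -5/(11*(x + 7)) + 5/(9*(x + 5)) - 10/(99*(x - 4))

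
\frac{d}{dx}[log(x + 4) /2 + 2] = 1/(2*x + 8)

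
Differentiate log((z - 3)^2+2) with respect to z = (2*z - 6)/(z^2 - 6*z + 11)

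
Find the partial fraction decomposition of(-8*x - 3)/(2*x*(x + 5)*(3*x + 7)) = -141/(112*(3*x + 7)) + 37/(80*(x + 5)) - 3/(70*x)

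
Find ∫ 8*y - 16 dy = 4*y^2 - 16*y + C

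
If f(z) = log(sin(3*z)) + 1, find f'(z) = 3/tan(3*z)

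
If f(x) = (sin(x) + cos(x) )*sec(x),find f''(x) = 2*sin(x)/cos(x)^3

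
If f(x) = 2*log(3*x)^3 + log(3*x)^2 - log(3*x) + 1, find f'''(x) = (12*log(x)^2 - 32*log(x) + 24*log(3)*log(x) - 32*log(3) + 4 + 12*log(3)^2)/x^3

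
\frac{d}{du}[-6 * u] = -6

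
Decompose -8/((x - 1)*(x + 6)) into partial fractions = 8/(7*(x + 6)) - 8/(7*(x - 1))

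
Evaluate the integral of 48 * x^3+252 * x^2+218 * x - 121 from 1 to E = -132 + 10*exp(2) + 47*E + 3*(-4 + 2*exp(2) + 7*E)^2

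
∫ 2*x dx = x^2 + C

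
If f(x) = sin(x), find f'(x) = cos(x)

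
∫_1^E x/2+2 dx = -25/4 + (E/2 + 2)^2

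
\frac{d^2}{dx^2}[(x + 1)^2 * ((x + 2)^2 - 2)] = 12*x^2 + 36*x + 22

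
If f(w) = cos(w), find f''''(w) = cos(w)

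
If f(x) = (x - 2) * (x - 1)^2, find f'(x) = 3*x^2 - 8*x + 5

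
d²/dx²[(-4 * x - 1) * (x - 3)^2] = 46 - 24*x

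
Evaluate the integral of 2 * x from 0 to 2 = 4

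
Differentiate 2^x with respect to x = 2^x*log(2)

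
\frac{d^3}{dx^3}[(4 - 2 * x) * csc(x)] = 2*(-x*cos(x)/sin(x) + 6*x*cos(x)/sin(x)^3 + 3 + 2*cos(x)/sin(x) - 6/sin(x)^2 - 12*cos(x)/sin(x)^3)/sin(x)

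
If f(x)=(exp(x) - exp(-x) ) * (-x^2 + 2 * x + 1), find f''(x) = (-x^2*exp(2*x) + x^2 - 2*x*exp(2*x) - 6*x + 3*exp(2*x) + 5)*exp(-x)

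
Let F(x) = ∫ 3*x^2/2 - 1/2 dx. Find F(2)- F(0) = 3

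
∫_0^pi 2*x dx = pi^2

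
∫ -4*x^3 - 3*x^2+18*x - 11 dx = -x^4 - x^3 + 9*x^2 - 11*x + C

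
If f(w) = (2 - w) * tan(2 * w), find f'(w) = -2*w/cos(2*w)^2 - tan(2*w) + 4/cos(2*w)^2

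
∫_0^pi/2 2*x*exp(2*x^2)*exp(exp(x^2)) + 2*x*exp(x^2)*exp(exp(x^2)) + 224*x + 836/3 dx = -175 - E - 2*pi/3 + 7*(-2*pi - 5)^2 + exp(pi^2/4 + exp(pi^2/4))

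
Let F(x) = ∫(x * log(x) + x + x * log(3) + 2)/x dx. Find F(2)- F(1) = -3*log(3) + 4*log(6)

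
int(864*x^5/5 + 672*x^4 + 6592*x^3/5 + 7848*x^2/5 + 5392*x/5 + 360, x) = 144*x^6/5 + 672*x^5/5 + 1648*x^4/5 + 2616*x^3/5 + 2696*x^2/5 + 360*x + C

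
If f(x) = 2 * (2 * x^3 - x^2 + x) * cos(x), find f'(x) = -4*x^3*sin(x) + 2*x^2*sin(x) + 12*x^2*cos(x) - 2*x*sin(x) - 4*x*cos(x) + 2*cos(x)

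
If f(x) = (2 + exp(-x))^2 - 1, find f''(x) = (4*exp(x) + 4)*exp(-2*x)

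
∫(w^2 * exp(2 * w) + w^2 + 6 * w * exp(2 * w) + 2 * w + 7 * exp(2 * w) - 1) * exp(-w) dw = 2*((w + 2)^2 - 1)*sinh(w) + C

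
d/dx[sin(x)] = cos(x)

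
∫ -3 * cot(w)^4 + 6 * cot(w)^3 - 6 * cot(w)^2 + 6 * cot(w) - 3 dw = (cot(w) - 1)^3 + C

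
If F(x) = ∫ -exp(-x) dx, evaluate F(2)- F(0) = -1 + exp(-2)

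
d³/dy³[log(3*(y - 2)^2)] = 4/(y^3 - 6*y^2 + 12*y - 8)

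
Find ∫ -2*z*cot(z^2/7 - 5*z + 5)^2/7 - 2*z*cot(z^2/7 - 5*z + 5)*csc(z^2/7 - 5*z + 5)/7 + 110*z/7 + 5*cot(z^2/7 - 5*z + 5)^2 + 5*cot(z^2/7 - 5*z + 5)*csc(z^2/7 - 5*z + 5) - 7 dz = 8*z^2 - 12*z + cot(z^2/7 - 5*z + 5) + csc(z^2/7 - 5*z + 5) + C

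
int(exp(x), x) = exp(x) + C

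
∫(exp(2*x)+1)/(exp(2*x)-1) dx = log(2*sinh(x)) + C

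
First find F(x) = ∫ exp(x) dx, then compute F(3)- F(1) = -E + exp(3)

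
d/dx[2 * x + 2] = 2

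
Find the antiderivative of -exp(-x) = exp(-x) + C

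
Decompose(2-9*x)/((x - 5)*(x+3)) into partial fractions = -29/(8*(x + 3)) - 43/(8*(x - 5))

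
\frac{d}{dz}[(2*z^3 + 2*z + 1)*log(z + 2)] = (6*z^3*log(z + 2) + 2*z^3 + 12*z^2*log(z + 2) + 2*z*log(z + 2) + 2*z + 4*log(z + 2) + 1)/(z + 2)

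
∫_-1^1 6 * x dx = 0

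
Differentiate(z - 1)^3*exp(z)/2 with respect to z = z^3*exp(z)/2 - 3*z*exp(z)/2 + exp(z)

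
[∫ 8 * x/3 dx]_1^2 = 4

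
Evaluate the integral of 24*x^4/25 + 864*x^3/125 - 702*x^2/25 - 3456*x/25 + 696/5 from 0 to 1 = 1566/25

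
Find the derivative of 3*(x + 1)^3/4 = 9*x^2/4 + 9*x/2 + 9/4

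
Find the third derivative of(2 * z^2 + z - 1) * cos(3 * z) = 54*z^2*sin(3*z) + 27*z*sin(3*z) - 108*z*cos(3*z) - 63*sin(3*z) - 27*cos(3*z)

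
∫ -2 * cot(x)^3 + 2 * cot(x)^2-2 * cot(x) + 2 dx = (cot(x) - 1)^2 + C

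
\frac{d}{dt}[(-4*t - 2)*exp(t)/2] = -2*t*exp(t) - 3*exp(t)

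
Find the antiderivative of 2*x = x^2 + C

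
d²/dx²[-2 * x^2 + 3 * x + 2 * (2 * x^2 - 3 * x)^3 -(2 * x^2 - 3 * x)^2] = 480*x^4 - 1440*x^3 + 1248*x^2 - 252*x - 22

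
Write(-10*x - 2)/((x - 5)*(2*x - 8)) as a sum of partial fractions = 21/(x - 4) - 26/(x - 5)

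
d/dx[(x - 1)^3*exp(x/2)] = x^3*exp(x/2)/2 + 3*x^2*exp(x/2)/2 - 9*x*exp(x/2)/2 + 5*exp(x/2)/2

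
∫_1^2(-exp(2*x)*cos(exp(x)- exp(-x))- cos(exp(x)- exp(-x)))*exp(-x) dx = sin(-exp(2) + exp(-2)) + sin(E - exp(-1))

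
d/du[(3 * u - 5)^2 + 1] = 18*u - 30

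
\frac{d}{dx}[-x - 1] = -1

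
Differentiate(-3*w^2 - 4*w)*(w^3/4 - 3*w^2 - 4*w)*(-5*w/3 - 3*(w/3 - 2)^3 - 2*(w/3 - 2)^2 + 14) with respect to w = 2*w^7/3 - 140*w^6/9 + 713*w^5/6 - 6265*w^4/18 + 160*w^3/9 + 1632*w^2 + 960*w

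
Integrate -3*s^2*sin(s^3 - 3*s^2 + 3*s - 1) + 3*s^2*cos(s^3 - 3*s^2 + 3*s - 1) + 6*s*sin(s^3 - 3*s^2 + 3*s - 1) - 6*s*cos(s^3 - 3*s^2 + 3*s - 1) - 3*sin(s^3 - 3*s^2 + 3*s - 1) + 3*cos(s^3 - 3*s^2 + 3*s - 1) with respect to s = sin((s - 1)^3) + cos((s - 1)^3) + C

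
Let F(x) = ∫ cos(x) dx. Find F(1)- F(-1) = 2*sin(1)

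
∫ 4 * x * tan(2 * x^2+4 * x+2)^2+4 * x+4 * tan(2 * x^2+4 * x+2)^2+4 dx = tan(2*(x + 1)^2) + C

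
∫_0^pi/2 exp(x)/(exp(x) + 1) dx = -log(4) + log(2 + 2*exp(pi/2))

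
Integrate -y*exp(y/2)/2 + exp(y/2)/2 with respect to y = (3 - y)*exp(y/2) + C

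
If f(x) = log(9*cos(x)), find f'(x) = -tan(x)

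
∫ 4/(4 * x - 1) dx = log(1 - 4*x) + C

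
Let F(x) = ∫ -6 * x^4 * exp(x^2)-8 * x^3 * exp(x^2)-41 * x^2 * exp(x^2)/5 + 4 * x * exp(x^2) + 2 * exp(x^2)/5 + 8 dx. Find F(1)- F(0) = 2 - 3*E/5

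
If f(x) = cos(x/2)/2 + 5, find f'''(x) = sin(x/2)/16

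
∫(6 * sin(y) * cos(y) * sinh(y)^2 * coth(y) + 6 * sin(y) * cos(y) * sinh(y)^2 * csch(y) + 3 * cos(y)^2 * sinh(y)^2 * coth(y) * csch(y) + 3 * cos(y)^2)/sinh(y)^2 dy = -3*(coth(y) + csch(y))*cos(y)^2 + C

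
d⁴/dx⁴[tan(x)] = 24*tan(x)^5 + 40*tan(x)^3 + 16*tan(x)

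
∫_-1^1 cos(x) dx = 2*sin(1)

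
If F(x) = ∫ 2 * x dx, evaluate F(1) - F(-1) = 0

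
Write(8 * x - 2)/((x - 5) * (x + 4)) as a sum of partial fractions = 34/(9*(x + 4)) + 38/(9*(x - 5))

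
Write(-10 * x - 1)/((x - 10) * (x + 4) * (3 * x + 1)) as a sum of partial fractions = -21/(341*(3*x + 1)) + 39/(154*(x + 4)) - 101/(434*(x - 10))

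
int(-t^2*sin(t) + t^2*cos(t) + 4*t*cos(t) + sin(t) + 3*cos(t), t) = sqrt(2)*(t + 1)^2*sin(t + pi/4) + C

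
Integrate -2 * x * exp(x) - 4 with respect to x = -2*(x - 1)*(exp(x) + 2) + C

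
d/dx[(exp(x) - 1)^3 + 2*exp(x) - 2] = 3*exp(3*x) - 6*exp(2*x) + 5*exp(x)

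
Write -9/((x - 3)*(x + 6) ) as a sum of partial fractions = 1/(x + 6) - 1/(x - 3)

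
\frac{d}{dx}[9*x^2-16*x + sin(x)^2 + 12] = 18*x + sin(2*x) - 16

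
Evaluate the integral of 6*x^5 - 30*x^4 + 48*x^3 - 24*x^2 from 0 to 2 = 0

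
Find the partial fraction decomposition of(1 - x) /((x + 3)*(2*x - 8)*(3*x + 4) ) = -21/(160*(3*x + 4)) + 2/(35*(x + 3)) - 3/(224*(x - 4))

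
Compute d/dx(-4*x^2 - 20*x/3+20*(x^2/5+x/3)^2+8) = 16*x^3/5 + 8*x^2 - 32*x/9 - 20/3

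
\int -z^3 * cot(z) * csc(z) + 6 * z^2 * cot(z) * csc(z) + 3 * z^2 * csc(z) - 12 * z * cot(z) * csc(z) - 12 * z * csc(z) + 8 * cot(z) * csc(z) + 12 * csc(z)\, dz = (z - 2)^3*csc(z) + C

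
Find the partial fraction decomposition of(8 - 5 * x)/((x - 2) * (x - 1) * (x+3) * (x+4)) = -14/(15*(x + 4)) + 23/(20*(x + 3)) - 3/(20*(x - 1)) - 1/(15*(x - 2))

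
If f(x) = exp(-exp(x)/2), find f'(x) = -exp(x - exp(x)/2)/2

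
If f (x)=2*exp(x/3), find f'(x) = 2*exp(x/3)/3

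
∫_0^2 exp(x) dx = -1 + exp(2)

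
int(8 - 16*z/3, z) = -8*z^2/3 + 8*z + C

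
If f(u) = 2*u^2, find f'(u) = 4*u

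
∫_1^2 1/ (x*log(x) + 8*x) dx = -log(4) + log(log(2)/2 + 4)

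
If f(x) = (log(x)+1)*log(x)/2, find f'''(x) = (2*log(x) - 2)/x^3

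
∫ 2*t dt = t^2 + C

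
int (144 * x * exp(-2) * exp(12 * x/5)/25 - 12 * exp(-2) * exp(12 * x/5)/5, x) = (12*x/5 - 2)*exp(12*x/5 - 2) + C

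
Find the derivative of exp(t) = exp(t)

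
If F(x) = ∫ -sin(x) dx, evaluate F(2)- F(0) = -1 + cos(2)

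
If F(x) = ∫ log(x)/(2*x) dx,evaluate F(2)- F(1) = log(2)^2/4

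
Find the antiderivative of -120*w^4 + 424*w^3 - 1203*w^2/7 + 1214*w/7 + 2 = -24*w^5 + 106*w^4 - 401*w^3/7 + 607*w^2/7 + 2*w + C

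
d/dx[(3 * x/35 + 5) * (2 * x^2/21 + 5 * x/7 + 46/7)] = 6*x^2/245 + 158*x/147 + 1013/245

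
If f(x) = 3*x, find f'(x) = 3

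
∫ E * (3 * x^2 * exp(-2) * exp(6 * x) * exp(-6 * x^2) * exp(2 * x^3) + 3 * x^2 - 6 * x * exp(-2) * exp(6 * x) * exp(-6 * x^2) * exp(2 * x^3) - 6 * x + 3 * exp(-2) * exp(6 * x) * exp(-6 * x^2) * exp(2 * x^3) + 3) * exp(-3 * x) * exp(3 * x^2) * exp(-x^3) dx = 2*sinh((x - 1)^3) + C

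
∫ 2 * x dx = x^2 + C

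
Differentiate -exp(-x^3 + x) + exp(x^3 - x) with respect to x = 3*x^2*exp(-x^3 + x) + 3*x^2*exp(x^3 - x) - exp(-x^3 + x) - exp(x^3 - x)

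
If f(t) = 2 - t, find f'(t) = -1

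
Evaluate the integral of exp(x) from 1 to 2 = -E + exp(2)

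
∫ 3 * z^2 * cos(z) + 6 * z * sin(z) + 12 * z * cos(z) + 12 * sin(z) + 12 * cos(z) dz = 3*(z + 2)^2*sin(z) + C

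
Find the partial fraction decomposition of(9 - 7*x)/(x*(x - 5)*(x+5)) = 22/(25*(x + 5)) - 13/(25*(x - 5)) - 9/(25*x)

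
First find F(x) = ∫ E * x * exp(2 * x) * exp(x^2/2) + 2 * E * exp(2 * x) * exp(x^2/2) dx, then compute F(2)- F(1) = -exp(7/2) + exp(7)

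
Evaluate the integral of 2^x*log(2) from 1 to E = -2 + 2^E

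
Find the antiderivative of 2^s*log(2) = 2^s + C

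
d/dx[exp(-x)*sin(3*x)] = (-sin(3*x) + 3*cos(3*x))*exp(-x)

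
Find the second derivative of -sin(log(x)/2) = (sin(log(x)/2) + 2*cos(log(x)/2))/(4*x^2)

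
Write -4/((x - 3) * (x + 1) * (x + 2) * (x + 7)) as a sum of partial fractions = 1/(75*(x + 7)) - 4/(25*(x + 2)) + 1/(6*(x + 1)) - 1/(50*(x - 3))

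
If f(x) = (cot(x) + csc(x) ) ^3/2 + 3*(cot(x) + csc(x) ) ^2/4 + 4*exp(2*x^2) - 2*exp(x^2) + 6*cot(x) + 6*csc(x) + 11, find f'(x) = 16*x*exp(2*x^2) - 4*x*exp(x^2) - 3*(-1 + sin(x)^(-2))^2/2 + 3/2 + 3/(2*sin(x)) - 9*cos(x)/(2*sin(x)^2) - 9/(2*sin(x)^2) - 3*cos(x)/sin(x)^3 - 3/sin(x)^3 - 6*cos(x)/sin(x)^4 - 9/(2*sin(x)^4)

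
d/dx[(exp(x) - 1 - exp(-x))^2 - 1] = (2*exp(4*x) - 2*exp(3*x) - 2*exp(x) - 2)*exp(-2*x)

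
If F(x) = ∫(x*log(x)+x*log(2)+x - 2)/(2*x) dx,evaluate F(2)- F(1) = log(2)/2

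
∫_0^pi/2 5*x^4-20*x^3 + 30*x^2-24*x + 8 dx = (-2 + pi/2)^2*(-pi^2/4 + pi + pi^3/8)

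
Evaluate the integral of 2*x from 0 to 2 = 4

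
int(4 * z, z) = 2*z^2 + C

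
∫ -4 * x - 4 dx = -2*x^2 - 4*x + C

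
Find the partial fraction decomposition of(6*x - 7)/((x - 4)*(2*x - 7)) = -28/(2*x - 7) + 17/(x - 4)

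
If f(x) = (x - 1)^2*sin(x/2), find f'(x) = x^2*cos(x/2)/2 + 2*x*sin(x/2) - x*cos(x/2) - 2*sin(x/2) + cos(x/2)/2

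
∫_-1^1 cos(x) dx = 2*sin(1)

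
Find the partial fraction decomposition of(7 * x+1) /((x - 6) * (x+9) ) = 62/(15*(x + 9)) + 43/(15*(x - 6))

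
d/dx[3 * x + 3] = 3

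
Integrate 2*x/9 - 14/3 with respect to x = x^2/9 - 14*x/3 + C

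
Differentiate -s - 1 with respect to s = -1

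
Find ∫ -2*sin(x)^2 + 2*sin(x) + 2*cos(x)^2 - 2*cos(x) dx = (sqrt(2)*sin(x + pi/4) - 1)^2 + C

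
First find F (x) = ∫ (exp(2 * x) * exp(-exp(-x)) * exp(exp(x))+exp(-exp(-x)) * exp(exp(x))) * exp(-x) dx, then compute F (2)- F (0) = -1 + exp(-exp(-2) + exp(2))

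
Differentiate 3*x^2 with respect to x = 6*x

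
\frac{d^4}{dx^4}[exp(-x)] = exp(-x)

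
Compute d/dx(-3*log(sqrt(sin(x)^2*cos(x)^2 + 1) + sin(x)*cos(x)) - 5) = -3*(2*sqrt(-(1 - cos(2*x))^2 - 2*cos(2*x) + 6)*cos(2*x) + sin(4*x))/(4*((1 - cos(4*x))/8 + sqrt((1 - cos(4*x))/8 + 1)*sin(x)*cos(x) + 1))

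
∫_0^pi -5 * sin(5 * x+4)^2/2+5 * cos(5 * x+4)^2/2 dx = 0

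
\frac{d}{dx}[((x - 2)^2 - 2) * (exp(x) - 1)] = x^2*exp(x) - 2*x*exp(x) - 2*x - 2*exp(x) + 4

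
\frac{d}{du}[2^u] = 2^u*log(2)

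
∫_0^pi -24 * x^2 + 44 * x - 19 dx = (5 - 4*pi)*(-3*pi + 1 + 2*pi^2) - 5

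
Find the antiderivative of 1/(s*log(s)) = log(4*log(s)) + C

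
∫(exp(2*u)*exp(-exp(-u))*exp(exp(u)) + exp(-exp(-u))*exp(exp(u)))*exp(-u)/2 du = exp(2*sinh(u))/2 + C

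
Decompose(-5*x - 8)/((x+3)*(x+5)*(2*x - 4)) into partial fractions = 17/(28*(x + 5)) - 7/(20*(x + 3)) - 9/(35*(x - 2))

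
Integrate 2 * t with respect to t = t^2 + C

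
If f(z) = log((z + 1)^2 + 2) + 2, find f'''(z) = (4*z^3 + 12*z^2 - 12*z - 20)/(z^6 + 6*z^5 + 21*z^4 + 44*z^3 + 63*z^2 + 54*z + 27)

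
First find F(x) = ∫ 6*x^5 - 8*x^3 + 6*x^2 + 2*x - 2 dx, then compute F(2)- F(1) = 48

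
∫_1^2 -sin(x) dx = -cos(1) + cos(2)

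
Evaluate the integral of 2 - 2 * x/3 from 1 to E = (-1 + E/3)*(3 - E) + 4/3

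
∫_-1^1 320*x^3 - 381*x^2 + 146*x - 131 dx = -516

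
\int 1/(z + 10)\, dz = log(z + 10) + C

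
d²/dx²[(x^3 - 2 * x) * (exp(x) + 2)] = x^3*exp(x) + 6*x^2*exp(x) + 4*x*exp(x) + 12*x - 4*exp(x)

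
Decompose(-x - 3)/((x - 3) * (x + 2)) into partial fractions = 1/(5*(x + 2)) - 6/(5*(x - 3))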